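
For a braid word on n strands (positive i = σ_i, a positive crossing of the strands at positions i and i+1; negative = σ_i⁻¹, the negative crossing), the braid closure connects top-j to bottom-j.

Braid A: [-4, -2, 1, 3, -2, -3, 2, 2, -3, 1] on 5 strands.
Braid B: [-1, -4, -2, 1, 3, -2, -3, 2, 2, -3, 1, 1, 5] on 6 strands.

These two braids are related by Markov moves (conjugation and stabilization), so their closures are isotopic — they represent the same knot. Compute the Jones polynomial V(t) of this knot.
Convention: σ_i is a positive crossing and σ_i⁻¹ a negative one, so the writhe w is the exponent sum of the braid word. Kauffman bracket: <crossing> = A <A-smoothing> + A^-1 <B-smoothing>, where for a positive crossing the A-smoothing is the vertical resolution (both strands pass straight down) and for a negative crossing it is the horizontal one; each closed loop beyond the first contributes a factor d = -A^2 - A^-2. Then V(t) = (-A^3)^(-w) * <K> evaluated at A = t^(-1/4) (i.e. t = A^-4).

t^3 - t^2 + t - 1 + t^-1 - t^-2 + t^-3

Derivation:
Markov-equivalent braids have isotopic closures, hence identical knot invariants. Strip the Markov moves from each word to reach a common short braid β, then compute V(t) once on β.
Braid A: s4^-1 s2^-1 s1 s3 s2^-1 s3^-1 s2 s2 s3^-1 s1 on 5 strands has no conjugating prefix/suffix or stabilization to strip; take β = s4^-1 s2^-1 s1 s3 s2^-1 s3^-1 s2 s2 s3^-1 s1.
Braid B: s1^-1 s4^-1 s2^-1 s1 s3 s2^-1 s3^-1 s2 s2 s3^-1 s1 s1 s5 on 6 strands reduces by inverse Markov moves (closure unchanged at each step):
  Destabilize: the word has the form β·s5 where s5 occurs only as the final letter (β ∈ B_5); drop it and the last strand → 5 strands.
  Deconjugate: the word is γ·β·γ⁻¹ with γ = s1^-1 (prefix) and γ⁻¹ = s1 (suffix); strip both.
Reduced to β = s4^-1 s2^-1 s1 s3 s2^-1 s3^-1 s2 s2 s3^-1 s1 on 5 strands, 10 crossings.
Both give the same β = s4^-1 s2^-1 s1 s3 s2^-1 s3^-1 s2 s2 s3^-1 s1 on 5 strands, so one state sum suffices:
Braid: s4^-1 s2^-1 s1 s3 s2^-1 s3^-1 s2 s2 s3^-1 s1 on 5 strands, 10 crossings.
Writhe w = (#positive) - (#negative) = 5 - 5 = 0.
Enumerate smoothing states for the bracket polynomial. There are 2^10 = 1024 states.
For each crossing: s=0 is the vertical smoothing, s=1 horizontal. Crossing k contributes A^(sign_k * (1 - 2*s_k)); loop factor d = -A^2 - A^-2.
Tabulate the states by total A-exponent and number of loops L (A-exp: L × count):
  A^10: L=4 ×1
  A^8: L=3 ×9, L=5 ×1
  A^6: L=2 ×27, L=4 ×18
  A^4: L=1 ×28, L=3 ×78, L=5 ×14
  A^2: L=2 ×116, L=4 ×88, L=6 ×6
  A^0: L=1 ×27, L=3 ×178, L=5 ×46, L=7 ×1
  A^-2: L=2 ×78, L=4 ×123, L=6 ×9
  A^-4: L=1 ×6, L=3 ×78, L=5 ×36
  A^-6: L=2 ×11, L=4 ×31, L=6 ×3
  A^-8: L=3 ×6, L=5 ×4
  A^-10: L=4 ×1
Each group contributes A^e * Σ count * d^(L-1):
Powers of d = -A^2 - A^-2: d^2 = A^4 + 2 + A^-4; d^3 = -A^6 - 3*A^2 - 3*A^-2 - A^-6; d^4 = A^8 + 4*A^4 + 6 + 4*A^-4 + A^-8; d^5 = -A^10 - 5*A^6 - 10*A^2 - 10*A^-2 - 5*A^-6 - A^-10; d^6 = A^12 + 6*A^8 + 15*A^4 + 20 + 15*A^-4 + 6*A^-8 + A^-12.
  A^10 * (d^3) = -A^16 - 3*A^12 - 3*A^8 - A^4
  A^8 * (9*d^2 + d^4) = A^16 + 13*A^12 + 24*A^8 + 13*A^4 + 1
  A^6 * (27*d + 18*d^3) = -18*A^12 - 81*A^8 - 81*A^4 - 18
  A^4 * (28 + 78*d^2 + 14*d^4) = 14*A^12 + 134*A^8 + 268*A^4 + 134 + 14*A^-4
  A^2 * (116*d + 88*d^3 + 6*d^5) = -6*A^12 - 118*A^8 - 440*A^4 - 440 - 118*A^-4 - 6*A^-8
  A^0 * (27 + 178*d^2 + 46*d^4 + d^6) = A^12 + 52*A^8 + 377*A^4 + 679 + 377*A^-4 + 52*A^-8 + A^-12
  A^-2 * (78*d + 123*d^3 + 9*d^5) = -9*A^8 - 168*A^4 - 537 - 537*A^-4 - 168*A^-8 - 9*A^-12
  A^-4 * (6 + 78*d^2 + 36*d^4) = 36*A^4 + 222 + 378*A^-4 + 222*A^-8 + 36*A^-12
  A^-6 * (11*d + 31*d^3 + 3*d^5) = -3*A^4 - 46 - 134*A^-4 - 134*A^-8 - 46*A^-12 - 3*A^-16
  A^-8 * (6*d^2 + 4*d^4) = 4 + 22*A^-4 + 36*A^-8 + 22*A^-12 + 4*A^-16
  A^-10 * (d^3) = -A^-4 - 3*A^-8 - 3*A^-12 - A^-16
Summing the groups: <K> = A^12 - A^8 + A^4 - 1 + A^-4 - A^-8 + A^-12
Normalise by the writhe: (-A^3)^(-w) = (-A^3)^(0) = 1, so f(A) = 1 * <K> = A^12 - A^8 + A^4 - 1 + A^-4 - A^-8 + A^-12.
Substitute A = t^(-1/4), i.e. A^e → t^(-e/4): V(t) = t^3 - t^2 + t - 1 + t^-1 - t^-2 + t^-3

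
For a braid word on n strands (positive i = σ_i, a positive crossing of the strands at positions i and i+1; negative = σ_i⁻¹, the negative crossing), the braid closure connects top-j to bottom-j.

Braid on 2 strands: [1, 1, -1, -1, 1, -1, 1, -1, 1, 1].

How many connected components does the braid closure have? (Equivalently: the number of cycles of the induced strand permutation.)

2

Derivation:
Track the strand permutation on 2 strands, starting from identity.
  step 1: s1 swaps positions 1,2 -> [2 1]
  step 2: s1 swaps positions 1,2 -> [1 2]
  step 3: s1^-1 swaps positions 1,2 -> [2 1]
  step 4: s1^-1 swaps positions 1,2 -> [1 2]
  step 5: s1 swaps positions 1,2 -> [2 1]
  step 6: s1^-1 swaps positions 1,2 -> [1 2]
  step 7: s1 swaps positions 1,2 -> [2 1]
  step 8: s1^-1 swaps positions 1,2 -> [1 2]
  step 9: s1 swaps positions 1,2 -> [2 1]
  step 10: s1 swaps positions 1,2 -> [1 2]
Final permutation (position -> original strand): [1 2]
Closure components = cycle count of this permutation = 2.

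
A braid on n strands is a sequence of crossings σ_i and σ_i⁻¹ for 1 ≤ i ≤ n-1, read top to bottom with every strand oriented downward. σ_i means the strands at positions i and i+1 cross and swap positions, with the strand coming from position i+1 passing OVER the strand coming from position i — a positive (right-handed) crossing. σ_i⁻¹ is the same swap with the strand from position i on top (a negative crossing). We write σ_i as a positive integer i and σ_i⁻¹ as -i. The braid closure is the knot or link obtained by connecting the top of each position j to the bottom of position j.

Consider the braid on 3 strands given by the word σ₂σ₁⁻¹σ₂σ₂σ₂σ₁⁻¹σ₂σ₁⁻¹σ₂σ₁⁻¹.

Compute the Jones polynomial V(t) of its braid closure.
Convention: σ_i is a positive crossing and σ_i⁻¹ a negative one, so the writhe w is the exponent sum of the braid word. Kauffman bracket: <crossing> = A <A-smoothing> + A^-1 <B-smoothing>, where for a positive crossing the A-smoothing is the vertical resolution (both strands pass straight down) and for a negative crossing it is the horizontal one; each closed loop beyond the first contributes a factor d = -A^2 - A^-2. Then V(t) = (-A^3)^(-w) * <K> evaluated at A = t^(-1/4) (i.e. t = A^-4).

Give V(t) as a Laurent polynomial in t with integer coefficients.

Braid: s2 s1^-1 s2 s2 s2 s1^-1 s2 s1^-1 s2 s1^-1 on 3 strands, 10 crossings.
Writhe w = (#positive) - (#negative) = 6 - 4 = 2.
State-sum expansion of <K>. There are 2^10 = 1024 states.
For each crossing: s=0 is the vertical smoothing, s=1 horizontal. Crossing k contributes A^(sign_k * (1 - 2*s_k)); loop factor d = -A^2 - A^-2.
Tabulate the states by total A-exponent and number of loops L (A-exp: L × count):
  A^10: L=5 ×1
  A^8: L=4 ×10
  A^6: L=3 ×42, L=5 ×3
  A^4: L=2 ×90, L=4 ×29, L=6 ×1
  A^2: L=1 ×87, L=3 ×110, L=5 ×13
  A^0: L=2 ×179, L=4 ×71, L=6 ×2
  A^-2: L=3 ×187, L=5 ×23
  A^-4: L=4 ×117, L=6 ×3
  A^-6: L=5 ×45
  A^-8: L=6 ×10
  A^-10: L=7 ×1
Each group contributes A^e * Σ count * d^(L-1):
Powers of d = -A^2 - A^-2: d^2 = A^4 + 2 + A^-4; d^3 = -A^6 - 3*A^2 - 3*A^-2 - A^-6; d^4 = A^8 + 4*A^4 + 6 + 4*A^-4 + A^-8; d^5 = -A^10 - 5*A^6 - 10*A^2 - 10*A^-2 - 5*A^-6 - A^-10; d^6 = A^12 + 6*A^8 + 15*A^4 + 20 + 15*A^-4 + 6*A^-8 + A^-12.
  A^10 * (d^4) = A^18 + 4*A^14 + 6*A^10 + 4*A^6 + A^2
  A^8 * (10*d^3) = -10*A^14 - 30*A^10 - 30*A^6 - 10*A^2
  A^6 * (42*d^2 + 3*d^4) = 3*A^14 + 54*A^10 + 102*A^6 + 54*A^2 + 3*A^-2
  A^4 * (90*d + 29*d^3 + d^5) = -A^14 - 34*A^10 - 187*A^6 - 187*A^2 - 34*A^-2 - A^-6
  A^2 * (87 + 110*d^2 + 13*d^4) = 13*A^10 + 162*A^6 + 385*A^2 + 162*A^-2 + 13*A^-6
  A^0 * (179*d + 71*d^3 + 2*d^5) = -2*A^10 - 81*A^6 - 412*A^2 - 412*A^-2 - 81*A^-6 - 2*A^-10
  A^-2 * (187*d^2 + 23*d^4) = 23*A^6 + 279*A^2 + 512*A^-2 + 279*A^-6 + 23*A^-10
  A^-4 * (117*d^3 + 3*d^5) = -3*A^6 - 132*A^2 - 381*A^-2 - 381*A^-6 - 132*A^-10 - 3*A^-14
  A^-6 * (45*d^4) = 45*A^2 + 180*A^-2 + 270*A^-6 + 180*A^-10 + 45*A^-14
  A^-8 * (10*d^5) = -10*A^2 - 50*A^-2 - 100*A^-6 - 100*A^-10 - 50*A^-14 - 10*A^-18
  A^-10 * (d^6) = A^2 + 6*A^-2 + 15*A^-6 + 20*A^-10 + 15*A^-14 + 6*A^-18 + A^-22
Summing the groups: <K> = A^18 - 4*A^14 + 7*A^10 - 10*A^6 + 14*A^2 - 14*A^-2 + 14*A^-6 - 11*A^-10 + 7*A^-14 - 4*A^-18 + A^-22
Normalise by the writhe: (-A^3)^(-w) = (-A^3)^(-2) = A^-6, so f(A) = A^-6 * <K> = A^12 - 4*A^8 + 7*A^4 - 10 + 14*A^-4 - 14*A^-8 + 14*A^-12 - 11*A^-16 + 7*A^-20 - 4*A^-24 + A^-28.
Substitute A = t^(-1/4), i.e. A^e → t^(-e/4): V(t) = t^7 - 4*t^6 + 7*t^5 - 11*t^4 + 14*t^3 - 14*t^2 + 14*t - 10 + 7*t^-1 - 4*t^-2 + t^-3

Answer: t^7 - 4*t^6 + 7*t^5 - 11*t^4 + 14*t^3 - 14*t^2 + 14*t - 10 + 7*t^-1 - 4*t^-2 + t^-3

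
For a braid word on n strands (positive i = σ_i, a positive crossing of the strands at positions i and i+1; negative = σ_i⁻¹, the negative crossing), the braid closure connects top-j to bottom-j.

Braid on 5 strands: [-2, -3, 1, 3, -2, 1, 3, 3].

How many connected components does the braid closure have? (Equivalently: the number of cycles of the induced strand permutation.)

Track the strand permutation on 5 strands, starting from identity.
  step 1: s2^-1 swaps positions 2,3 -> [1 3 2 4 5]
  step 2: s3^-1 swaps positions 3,4 -> [1 3 4 2 5]
  step 3: s1 swaps positions 1,2 -> [3 1 4 2 5]
  step 4: s3 swaps positions 3,4 -> [3 1 2 4 5]
  step 5: s2^-1 swaps positions 2,3 -> [3 2 1 4 5]
  step 6: s1 swaps positions 1,2 -> [2 3 1 4 5]
  step 7: s3 swaps positions 3,4 -> [2 3 4 1 5]
  step 8: s3 swaps positions 3,4 -> [2 3 1 4 5]
Final permutation (position -> original strand): [2 3 1 4 5]
Closure components = cycle count of this permutation = 3.

Answer: 3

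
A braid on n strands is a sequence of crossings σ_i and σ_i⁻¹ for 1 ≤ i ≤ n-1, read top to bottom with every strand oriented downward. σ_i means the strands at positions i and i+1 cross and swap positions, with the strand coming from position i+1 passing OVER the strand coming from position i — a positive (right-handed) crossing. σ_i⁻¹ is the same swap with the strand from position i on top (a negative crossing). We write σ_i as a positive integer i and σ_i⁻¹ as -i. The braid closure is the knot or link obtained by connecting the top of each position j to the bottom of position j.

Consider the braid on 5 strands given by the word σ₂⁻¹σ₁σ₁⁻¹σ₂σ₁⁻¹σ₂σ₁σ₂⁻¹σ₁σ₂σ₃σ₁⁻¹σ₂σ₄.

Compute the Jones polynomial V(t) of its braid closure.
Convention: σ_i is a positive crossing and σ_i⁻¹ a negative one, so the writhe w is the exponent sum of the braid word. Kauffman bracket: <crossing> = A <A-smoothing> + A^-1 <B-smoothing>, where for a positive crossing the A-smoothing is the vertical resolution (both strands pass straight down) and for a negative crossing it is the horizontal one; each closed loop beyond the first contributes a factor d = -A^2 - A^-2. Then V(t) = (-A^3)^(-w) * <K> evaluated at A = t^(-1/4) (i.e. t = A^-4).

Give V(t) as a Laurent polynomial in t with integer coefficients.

-t^5 + t^4 - t^3 + 2*t^2 - t + 2 - t^-1

Derivation:
The presented braid s2^-1 s1 s1^-1 s2 s1^-1 s2 s1 s2^-1 s1 s2 s3 s1^-1 s2 s4 on 5 strands reduces by inverse Markov moves (closure unchanged at each step):
  Destabilize: the word has the form β·s4 where s4 occurs only as the final letter (β ∈ B_4); drop it and the last strand → 4 strands.
  Deconjugate: the word is γ·β·γ⁻¹ with γ = s2^-1 s1 (prefix) and γ⁻¹ = s1^-1 s2 (suffix); strip both.
  Destabilize: the word has the form β·s3 where s3 occurs only as the final letter (β ∈ B_3); drop it and the last strand → 3 strands.
Reduced to β = s1^-1 s2 s1^-1 s2 s1 s2^-1 s1 s2 on 3 strands, 8 crossings.
Compute on β:
Braid: s1^-1 s2 s1^-1 s2 s1 s2^-1 s1 s2 on 3 strands, 8 crossings.
Writhe w = (#positive) - (#negative) = 5 - 3 = 2.
Enumerate smoothing states for the bracket polynomial. There are 2^8 = 256 states.
Smooth each crossing (0=||, 1=⌣⌢); contribution A^(Σ sign_k(1-2s_k)) * d^(L-1).
Tabulate the states by total A-exponent and number of loops L (A-exp: L × count):
  A^8: L=2 ×1
  A^6: L=1 ×3, L=3 ×5
  A^4: L=2 ×22, L=4 ×6
  A^2: L=1 ×18, L=3 ×37, L=5 ×1
  A^0: L=2 ×58, L=4 ×12
  A^-2: L=1 ×24, L=3 ×31, L=5 ×1
  A^-4: L=2 ×23, L=4 ×5
  A^-6: L=3 ×8
  A^-8: L=4 ×1
Each group contributes A^e * Σ count * d^(L-1):
Powers of d = -A^2 - A^-2: d^2 = A^4 + 2 + A^-4; d^3 = -A^6 - 3*A^2 - 3*A^-2 - A^-6; d^4 = A^8 + 4*A^4 + 6 + 4*A^-4 + A^-8.
  A^8 * (d) = -A^10 - A^6
  A^6 * (3 + 5*d^2) = 5*A^10 + 13*A^6 + 5*A^2
  A^4 * (22*d + 6*d^3) = -6*A^10 - 40*A^6 - 40*A^2 - 6*A^-2
  A^2 * (18 + 37*d^2 + d^4) = A^10 + 41*A^6 + 98*A^2 + 41*A^-2 + A^-6
  A^0 * (58*d + 12*d^3) = -12*A^6 - 94*A^2 - 94*A^-2 - 12*A^-6
  A^-2 * (24 + 31*d^2 + d^4) = A^6 + 35*A^2 + 92*A^-2 + 35*A^-6 + A^-10
  A^-4 * (23*d + 5*d^3) = -5*A^2 - 38*A^-2 - 38*A^-6 - 5*A^-10
  A^-6 * (8*d^2) = 8*A^-2 + 16*A^-6 + 8*A^-10
  A^-8 * (d^3) = -A^-2 - 3*A^-6 - 3*A^-10 - A^-14
Summing the groups: <K> = -A^10 + 2*A^6 - A^2 + 2*A^-2 - A^-6 + A^-10 - A^-14
Normalise by the writhe: (-A^3)^(-w) = (-A^3)^(-2) = A^-6, so f(A) = A^-6 * <K> = -A^4 + 2 - A^-4 + 2*A^-8 - A^-12 + A^-16 - A^-20.
Substitute A = t^(-1/4), i.e. A^e → t^(-e/4): V(t) = -t^5 + t^4 - t^3 + 2*t^2 - t + 2 - t^-1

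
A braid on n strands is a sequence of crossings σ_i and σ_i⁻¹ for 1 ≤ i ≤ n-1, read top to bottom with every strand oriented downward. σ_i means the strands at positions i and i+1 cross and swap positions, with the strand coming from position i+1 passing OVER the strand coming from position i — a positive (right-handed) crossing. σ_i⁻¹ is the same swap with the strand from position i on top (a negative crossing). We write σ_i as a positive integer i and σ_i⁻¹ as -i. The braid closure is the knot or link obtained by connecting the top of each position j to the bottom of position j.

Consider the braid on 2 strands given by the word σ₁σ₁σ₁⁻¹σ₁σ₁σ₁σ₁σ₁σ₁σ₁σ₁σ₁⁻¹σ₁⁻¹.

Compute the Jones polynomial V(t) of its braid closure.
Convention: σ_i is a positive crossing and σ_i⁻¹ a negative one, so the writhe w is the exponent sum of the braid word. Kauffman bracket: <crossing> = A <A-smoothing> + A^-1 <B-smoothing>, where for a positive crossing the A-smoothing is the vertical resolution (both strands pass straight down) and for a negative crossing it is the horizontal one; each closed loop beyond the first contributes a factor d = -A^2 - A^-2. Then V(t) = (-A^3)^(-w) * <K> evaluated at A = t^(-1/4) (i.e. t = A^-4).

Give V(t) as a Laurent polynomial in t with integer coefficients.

-t^10 + t^9 - t^8 + t^7 - t^6 + t^5 + t^3

Derivation:
The presented braid s1 s1 s1^-1 s1 s1 s1 s1 s1 s1 s1 s1 s1^-1 s1^-1 on 2 strands reduces by inverse Markov moves (closure unchanged at each step):
  Deconjugate: the word is γ·β·γ⁻¹ with γ = s1 s1 (prefix) and γ⁻¹ = s1^-1 s1^-1 (suffix); strip both.
  Deconjugate: the word is γ·β·γ⁻¹ with γ = s1^-1 (prefix) and γ⁻¹ = s1 (suffix); strip both.
Reduced to β = s1 s1 s1 s1 s1 s1 s1 on 2 strands, 7 crossings.
Compute on β:
Braid: s1 s1 s1 s1 s1 s1 s1 on 2 strands, 7 crossings.
Writhe w = (#positive) - (#negative) = 7 - 0 = 7.
Enumerate smoothing states for the bracket polynomial. There are 2^7 = 128 states.
For each crossing: s=0 is the vertical smoothing, s=1 horizontal. Crossing k contributes A^(sign_k * (1 - 2*s_k)); loop factor d = -A^2 - A^-2.
Tabulate the states by total A-exponent and number of loops L (A-exp: L × count):
  A^7: L=2 ×1
  A^5: L=1 ×7
  A^3: L=2 ×21
  A^1: L=3 ×35
  A^-1: L=4 ×35
  A^-3: L=5 ×21
  A^-5: L=6 ×7
  A^-7: L=7 ×1
Each group contributes A^e * Σ count * d^(L-1):
Powers of d = -A^2 - A^-2: d^2 = A^4 + 2 + A^-4; d^3 = -A^6 - 3*A^2 - 3*A^-2 - A^-6; d^4 = A^8 + 4*A^4 + 6 + 4*A^-4 + A^-8; d^5 = -A^10 - 5*A^6 - 10*A^2 - 10*A^-2 - 5*A^-6 - A^-10; d^6 = A^12 + 6*A^8 + 15*A^4 + 20 + 15*A^-4 + 6*A^-8 + A^-12.
  A^7 * (d) = -A^9 - A^5
  A^5 * (7) = 7*A^5
  A^3 * (21*d) = -21*A^5 - 21*A
  A^1 * (35*d^2) = 35*A^5 + 70*A + 35*A^-3
  A^-1 * (35*d^3) = -35*A^5 - 105*A - 105*A^-3 - 35*A^-7
  A^-3 * (21*d^4) = 21*A^5 + 84*A + 126*A^-3 + 84*A^-7 + 21*A^-11
  A^-5 * (7*d^5) = -7*A^5 - 35*A - 70*A^-3 - 70*A^-7 - 35*A^-11 - 7*A^-15
  A^-7 * (d^6) = A^5 + 6*A + 15*A^-3 + 20*A^-7 + 15*A^-11 + 6*A^-15 + A^-19
Summing the groups: <K> = -A^9 - A + A^-3 - A^-7 + A^-11 - A^-15 + A^-19
Normalise by the writhe: (-A^3)^(-w) = (-A^3)^(-7) = -A^-21, so f(A) = -A^-21 * <K> = A^-12 + A^-20 - A^-24 + A^-28 - A^-32 + A^-36 - A^-40.
Substitute A = t^(-1/4), i.e. A^e → t^(-e/4): V(t) = -t^10 + t^9 - t^8 + t^7 - t^6 + t^5 + t^3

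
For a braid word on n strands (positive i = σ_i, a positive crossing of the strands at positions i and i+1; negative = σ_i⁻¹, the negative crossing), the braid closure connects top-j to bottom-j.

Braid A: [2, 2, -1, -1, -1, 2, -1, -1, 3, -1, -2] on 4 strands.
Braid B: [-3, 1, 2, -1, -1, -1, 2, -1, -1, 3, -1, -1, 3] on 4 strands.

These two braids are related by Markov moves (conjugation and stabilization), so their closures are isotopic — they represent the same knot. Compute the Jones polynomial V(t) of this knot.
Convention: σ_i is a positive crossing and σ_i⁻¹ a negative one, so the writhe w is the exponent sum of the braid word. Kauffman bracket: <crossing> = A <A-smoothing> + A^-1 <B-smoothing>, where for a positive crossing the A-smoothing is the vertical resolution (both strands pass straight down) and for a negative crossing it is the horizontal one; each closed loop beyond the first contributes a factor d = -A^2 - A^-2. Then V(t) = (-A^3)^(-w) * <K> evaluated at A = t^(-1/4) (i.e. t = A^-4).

Markov-equivalent braids have isotopic closures, hence identical knot invariants. Strip the Markov moves from each word to reach a common short braid β, then compute V(t) once on β.
Braid A: s2 s2 s1^-1 s1^-1 s1^-1 s2 s1^-1 s1^-1 s3 s1^-1 s2^-1 on 4 strands reduces by inverse Markov moves (closure unchanged at each step):
  Deconjugate: the word is γ·β·γ⁻¹ with γ = s2 (prefix) and γ⁻¹ = s2^-1 (suffix); strip both.
Reduced to β = s2 s1^-1 s1^-1 s1^-1 s2 s1^-1 s1^-1 s3 s1^-1 on 4 strands, 9 crossings.
Braid B: s3^-1 s1 s2 s1^-1 s1^-1 s1^-1 s2 s1^-1 s1^-1 s3 s1^-1 s1^-1 s3 on 4 strands reduces by inverse Markov moves (closure unchanged at each step):
  Deconjugate: the word is γ·β·γ⁻¹ with γ = s3^-1 s1 (prefix) and γ⁻¹ = s1^-1 s3 (suffix); strip both.
Reduced to β = s2 s1^-1 s1^-1 s1^-1 s2 s1^-1 s1^-1 s3 s1^-1 on 4 strands, 9 crossings.
Both give the same β = s2 s1^-1 s1^-1 s1^-1 s2 s1^-1 s1^-1 s3 s1^-1 on 4 strands, so one state sum suffices:
Braid: s2 s1^-1 s1^-1 s1^-1 s2 s1^-1 s1^-1 s3 s1^-1 on 4 strands, 9 crossings.
Writhe w = (#positive) - (#negative) = 3 - 6 = -3.
State-sum expansion of <K>. There are 2^9 = 512 states.
Each crossing splits two ways (0=vertical, 1=horizontal). The state's weight is A^(#A-smoothings - #B-smoothings) * d^(loops - 1).
Tabulate the states by total A-exponent and number of loops L (A-exp: L × count):
  A^9: L=8 ×1
  A^7: L=7 ×9
  A^5: L=6 ×36
  A^3: L=5 ×84
  A^1: L=4 ×126
  A^-1: L=3 ×124, L=5 ×2
  A^-3: L=2 ×75, L=4 ×9
  A^-5: L=1 ×21, L=3 ×15
  A^-7: L=2 ×8, L=4 ×1
  A^-9: L=3 ×1
Each group contributes A^e * Σ count * d^(L-1):
Powers of d = -A^2 - A^-2: d^2 = A^4 + 2 + A^-4; d^3 = -A^6 - 3*A^2 - 3*A^-2 - A^-6; d^4 = A^8 + 4*A^4 + 6 + 4*A^-4 + A^-8; d^5 = -A^10 - 5*A^6 - 10*A^2 - 10*A^-2 - 5*A^-6 - A^-10; d^6 = A^12 + 6*A^8 + 15*A^4 + 20 + 15*A^-4 + 6*A^-8 + A^-12; d^7 = -A^14 - 7*A^10 - 21*A^6 - 35*A^2 - 35*A^-2 - 21*A^-6 - 7*A^-10 - A^-14.
  A^9 * (d^7) = -A^23 - 7*A^19 - 21*A^15 - 35*A^11 - 35*A^7 - 21*A^3 - 7*A^-1 - A^-5
  A^7 * (9*d^6) = 9*A^19 + 54*A^15 + 135*A^11 + 180*A^7 + 135*A^3 + 54*A^-1 + 9*A^-5
  A^5 * (36*d^5) = -36*A^15 - 180*A^11 - 360*A^7 - 360*A^3 - 180*A^-1 - 36*A^-5
  A^3 * (84*d^4) = 84*A^11 + 336*A^7 + 504*A^3 + 336*A^-1 + 84*A^-5
  A^1 * (126*d^3) = -126*A^7 - 378*A^3 - 378*A^-1 - 126*A^-5
  A^-1 * (124*d^2 + 2*d^4) = 2*A^7 + 132*A^3 + 260*A^-1 + 132*A^-5 + 2*A^-9
  A^-3 * (75*d + 9*d^3) = -9*A^3 - 102*A^-1 - 102*A^-5 - 9*A^-9
  A^-5 * (21 + 15*d^2) = 15*A^-1 + 51*A^-5 + 15*A^-9
  A^-7 * (8*d + d^3) = -A^-1 - 11*A^-5 - 11*A^-9 - A^-13
  A^-9 * (d^2) = A^-5 + 2*A^-9 + A^-13
Summing the groups: <K> = -A^23 + 2*A^19 - 3*A^15 + 4*A^11 - 3*A^7 + 3*A^3 - 3*A^-1 + A^-5 - A^-9
Normalise by the writhe: (-A^3)^(-w) = (-A^3)^(3) = -A^9, so f(A) = -A^9 * <K> = A^32 - 2*A^28 + 3*A^24 - 4*A^20 + 3*A^16 - 3*A^12 + 3*A^8 - A^4 + 1.
Substitute A = t^(-1/4), i.e. A^e → t^(-e/4): V(t) = 1 - t^-1 + 3*t^-2 - 3*t^-3 + 3*t^-4 - 4*t^-5 + 3*t^-6 - 2*t^-7 + t^-8

Answer: 1 - t^-1 + 3*t^-2 - 3*t^-3 + 3*t^-4 - 4*t^-5 + 3*t^-6 - 2*t^-7 + t^-8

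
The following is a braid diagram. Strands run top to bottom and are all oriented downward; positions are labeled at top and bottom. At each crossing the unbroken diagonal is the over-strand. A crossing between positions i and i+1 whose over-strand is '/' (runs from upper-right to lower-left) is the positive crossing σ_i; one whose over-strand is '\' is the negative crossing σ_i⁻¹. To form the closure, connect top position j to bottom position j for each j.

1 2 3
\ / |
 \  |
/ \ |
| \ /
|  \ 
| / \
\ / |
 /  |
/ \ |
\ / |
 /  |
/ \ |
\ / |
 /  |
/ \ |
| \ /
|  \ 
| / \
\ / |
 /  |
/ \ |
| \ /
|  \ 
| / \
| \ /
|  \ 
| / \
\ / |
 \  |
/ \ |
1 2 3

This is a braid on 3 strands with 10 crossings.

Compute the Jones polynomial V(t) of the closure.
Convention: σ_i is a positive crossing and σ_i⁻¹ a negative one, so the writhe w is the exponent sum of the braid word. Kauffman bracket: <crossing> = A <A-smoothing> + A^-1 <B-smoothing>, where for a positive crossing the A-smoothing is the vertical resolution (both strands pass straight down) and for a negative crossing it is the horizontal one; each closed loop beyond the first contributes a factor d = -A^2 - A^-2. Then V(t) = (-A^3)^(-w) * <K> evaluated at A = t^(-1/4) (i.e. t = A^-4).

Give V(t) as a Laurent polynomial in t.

Reading the diagram top to bottom ('/'-over between positions i,i+1 = s_i, '\'-over = s_i^-1): braid word = s1^-1 s2^-1 s1 s1 s1 s2^-1 s1 s2^-1 s2^-1 s1^-1.
Braid: s1^-1 s2^-1 s1 s1 s1 s2^-1 s1 s2^-1 s2^-1 s1^-1 on 3 strands, 10 crossings.
Writhe w = (#positive) - (#negative) = 4 - 6 = -2.
Computing the Kauffman bracket via state sum. There are 2^10 = 1024 states.
Each crossing splits two ways (0=vertical, 1=horizontal). The state's weight is A^(#A-smoothings - #B-smoothings) * d^(loops - 1).
Tabulate the states by total A-exponent and number of loops L (A-exp: L × count):
  A^10: L=5 ×1
  A^8: L=4 ×10
  A^6: L=3 ×38, L=5 ×7
  A^4: L=2 ×67, L=4 ×49, L=6 ×4
  A^2: L=1 ×46, L=3 ×130, L=5 ×33, L=7 ×1
  A^0: L=2 ×131, L=4 ×110, L=6 ×11
  A^-2: L=1 ×25, L=3 ×133, L=5 ×51, L=7 ×1
  A^-4: L=2 ×37, L=4 ×72, L=6 ×11
  A^-6: L=3 ×25, L=5 ×19, L=7 ×1
  A^-8: L=4 ×8, L=6 ×2
  A^-10: L=5 ×1
Each group contributes A^e * Σ count * d^(L-1):
Powers of d = -A^2 - A^-2: d^2 = A^4 + 2 + A^-4; d^3 = -A^6 - 3*A^2 - 3*A^-2 - A^-6; d^4 = A^8 + 4*A^4 + 6 + 4*A^-4 + A^-8; d^5 = -A^10 - 5*A^6 - 10*A^2 - 10*A^-2 - 5*A^-6 - A^-10; d^6 = A^12 + 6*A^8 + 15*A^4 + 20 + 15*A^-4 + 6*A^-8 + A^-12.
  A^10 * (d^4) = A^18 + 4*A^14 + 6*A^10 + 4*A^6 + A^2
  A^8 * (10*d^3) = -10*A^14 - 30*A^10 - 30*A^6 - 10*A^2
  A^6 * (38*d^2 + 7*d^4) = 7*A^14 + 66*A^10 + 118*A^6 + 66*A^2 + 7*A^-2
  A^4 * (67*d + 49*d^3 + 4*d^5) = -4*A^14 - 69*A^10 - 254*A^6 - 254*A^2 - 69*A^-2 - 4*A^-6
  A^2 * (46 + 130*d^2 + 33*d^4 + d^6) = A^14 + 39*A^10 + 277*A^6 + 524*A^2 + 277*A^-2 + 39*A^-6 + A^-10
  A^0 * (131*d + 110*d^3 + 11*d^5) = -11*A^10 - 165*A^6 - 571*A^2 - 571*A^-2 - 165*A^-6 - 11*A^-10
  A^-2 * (25 + 133*d^2 + 51*d^4 + d^6) = A^10 + 57*A^6 + 352*A^2 + 617*A^-2 + 352*A^-6 + 57*A^-10 + A^-14
  A^-4 * (37*d + 72*d^3 + 11*d^5) = -11*A^6 - 127*A^2 - 363*A^-2 - 363*A^-6 - 127*A^-10 - 11*A^-14
  A^-6 * (25*d^2 + 19*d^4 + d^6) = A^6 + 25*A^2 + 116*A^-2 + 184*A^-6 + 116*A^-10 + 25*A^-14 + A^-18
  A^-8 * (8*d^3 + 2*d^5) = -2*A^2 - 18*A^-2 - 44*A^-6 - 44*A^-10 - 18*A^-14 - 2*A^-18
  A^-10 * (d^4) = A^-2 + 4*A^-6 + 6*A^-10 + 4*A^-14 + A^-18
Summing the groups: <K> = A^18 - 2*A^14 + 2*A^10 - 3*A^6 + 4*A^2 - 3*A^-2 + 3*A^-6 - 2*A^-10 + A^-14
Normalise by the writhe: (-A^3)^(-w) = (-A^3)^(2) = A^6, so f(A) = A^6 * <K> = A^24 - 2*A^20 + 2*A^16 - 3*A^12 + 4*A^8 - 3*A^4 + 3 - 2*A^-4 + A^-8.
Substitute A = t^(-1/4), i.e. A^e → t^(-e/4): V(t) = t^2 - 2*t + 3 - 3*t^-1 + 4*t^-2 - 3*t^-3 + 2*t^-4 - 2*t^-5 + t^-6

Answer: t^2 - 2*t + 3 - 3*t^-1 + 4*t^-2 - 3*t^-3 + 2*t^-4 - 2*t^-5 + t^-6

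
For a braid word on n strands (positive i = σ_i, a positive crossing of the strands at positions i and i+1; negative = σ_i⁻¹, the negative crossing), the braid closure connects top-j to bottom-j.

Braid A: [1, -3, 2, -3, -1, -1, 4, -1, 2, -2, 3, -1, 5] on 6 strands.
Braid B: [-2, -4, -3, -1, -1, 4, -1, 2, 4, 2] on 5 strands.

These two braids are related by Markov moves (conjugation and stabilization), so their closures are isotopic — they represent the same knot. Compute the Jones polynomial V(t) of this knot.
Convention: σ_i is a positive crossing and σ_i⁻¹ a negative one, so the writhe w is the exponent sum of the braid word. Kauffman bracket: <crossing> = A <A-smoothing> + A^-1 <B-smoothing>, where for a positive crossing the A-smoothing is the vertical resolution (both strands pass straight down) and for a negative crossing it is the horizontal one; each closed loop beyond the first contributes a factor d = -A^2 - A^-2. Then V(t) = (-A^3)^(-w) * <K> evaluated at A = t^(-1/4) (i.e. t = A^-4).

Markov-equivalent braids have isotopic closures, hence identical knot invariants. Strip the Markov moves from each word to reach a common short braid β, then compute V(t) once on β.
Braid A: s1 s3^-1 s2 s3^-1 s1^-1 s1^-1 s4 s1^-1 s2 s2^-1 s3 s1^-1 s5 on 6 strands reduces by inverse Markov moves (closure unchanged at each step):
  Destabilize: the word has the form β·s5 where s5 occurs only as the final letter (β ∈ B_5); drop it and the last strand → 5 strands.
  Deconjugate: the word is γ·β·γ⁻¹ with γ = s1 s3^-1 (prefix) and γ⁻¹ = s3 s1^-1 (suffix); strip both.
  Deconjugate: the word is γ·β·γ⁻¹ with γ = s2 (prefix) and γ⁻¹ = s2^-1 (suffix); strip both.
Reduced to β = s3^-1 s1^-1 s1^-1 s4 s1^-1 s2 on 5 strands, 6 crossings.
Braid B: s2^-1 s4^-1 s3^-1 s1^-1 s1^-1 s4 s1^-1 s2 s4 s2 on 5 strands reduces by inverse Markov moves (closure unchanged at each step):
  Deconjugate: the word is γ·β·γ⁻¹ with γ = s2^-1 s4^-1 (prefix) and γ⁻¹ = s4 s2 (suffix); strip both.
Reduced to β = s3^-1 s1^-1 s1^-1 s4 s1^-1 s2 on 5 strands, 6 crossings.
Both give the same β = s3^-1 s1^-1 s1^-1 s4 s1^-1 s2 on 5 strands, so one state sum suffices:
Braid: s3^-1 s1^-1 s1^-1 s4 s1^-1 s2 on 5 strands, 6 crossings.
Writhe w = (#positive) - (#negative) = 2 - 4 = -2.
State-sum expansion of <K>. There are 2^6 = 64 states.
Smooth each crossing (0=||, 1=⌣⌢); contribution A^(Σ sign_k(1-2s_k)) * d^(L-1).
Tabulate the states by total A-exponent and number of loops L (A-exp: L × count):
  A^6: L=5 ×1
  A^4: L=4 ×5, L=6 ×1
  A^2: L=3 ×10, L=5 ×5
  A^0: L=2 ×9, L=4 ×11
  A^-2: L=1 ×3, L=3 ×11, L=5 ×1
  A^-4: L=2 ×4, L=4 ×2
  A^-6: L=3 ×1
Each group contributes A^e * Σ count * d^(L-1):
Powers of d = -A^2 - A^-2: d^2 = A^4 + 2 + A^-4; d^3 = -A^6 - 3*A^2 - 3*A^-2 - A^-6; d^4 = A^8 + 4*A^4 + 6 + 4*A^-4 + A^-8; d^5 = -A^10 - 5*A^6 - 10*A^2 - 10*A^-2 - 5*A^-6 - A^-10.
  A^6 * (d^4) = A^14 + 4*A^10 + 6*A^6 + 4*A^2 + A^-2
  A^4 * (5*d^3 + d^5) = -A^14 - 10*A^10 - 25*A^6 - 25*A^2 - 10*A^-2 - A^-6
  A^2 * (10*d^2 + 5*d^4) = 5*A^10 + 30*A^6 + 50*A^2 + 30*A^-2 + 5*A^-6
  A^0 * (9*d + 11*d^3) = -11*A^6 - 42*A^2 - 42*A^-2 - 11*A^-6
  A^-2 * (3 + 11*d^2 + d^4) = A^6 + 15*A^2 + 31*A^-2 + 15*A^-6 + A^-10
  A^-4 * (4*d + 2*d^3) = -2*A^2 - 10*A^-2 - 10*A^-6 - 2*A^-10
  A^-6 * (d^2) = A^-2 + 2*A^-6 + A^-10
Summing the groups: <K> = -A^10 + A^6 + A^-2
Normalise by the writhe: (-A^3)^(-w) = (-A^3)^(2) = A^6, so f(A) = A^6 * <K> = -A^16 + A^12 + A^4.
Substitute A = t^(-1/4), i.e. A^e → t^(-e/4): V(t) = t^-1 + t^-3 - t^-4

Answer: t^-1 + t^-3 - t^-4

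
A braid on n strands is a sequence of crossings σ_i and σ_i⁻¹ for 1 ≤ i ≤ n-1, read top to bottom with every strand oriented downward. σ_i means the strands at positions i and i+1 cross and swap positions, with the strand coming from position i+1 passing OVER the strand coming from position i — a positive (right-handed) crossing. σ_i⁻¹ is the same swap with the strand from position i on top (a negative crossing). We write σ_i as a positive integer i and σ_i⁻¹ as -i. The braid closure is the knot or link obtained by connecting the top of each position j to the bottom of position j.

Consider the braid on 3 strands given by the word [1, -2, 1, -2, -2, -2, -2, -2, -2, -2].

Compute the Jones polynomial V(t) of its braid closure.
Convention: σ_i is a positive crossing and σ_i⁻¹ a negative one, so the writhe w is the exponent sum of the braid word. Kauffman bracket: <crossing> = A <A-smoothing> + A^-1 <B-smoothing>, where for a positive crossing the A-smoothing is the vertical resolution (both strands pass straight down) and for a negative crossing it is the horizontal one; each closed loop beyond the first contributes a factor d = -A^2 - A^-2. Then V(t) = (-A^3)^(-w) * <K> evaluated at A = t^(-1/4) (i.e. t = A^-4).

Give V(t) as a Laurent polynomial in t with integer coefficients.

t^-1 - t^-2 + 2*t^-3 - 2*t^-4 + 3*t^-5 - 3*t^-6 + 3*t^-7 - 3*t^-8 + 2*t^-9 - 2*t^-10 + t^-11

Derivation:
Braid: s1 s2^-1 s1 s2^-1 s2^-1 s2^-1 s2^-1 s2^-1 s2^-1 s2^-1 on 3 strands, 10 crossings.
Writhe w = (#positive) - (#negative) = 2 - 8 = -6.
Enumerate smoothing states for the bracket polynomial. There are 2^10 = 1024 states.
Each crossing splits two ways (0=vertical, 1=horizontal). The state's weight is A^(#A-smoothings - #B-smoothings) * d^(loops - 1).
Tabulate the states by total A-exponent and number of loops L (A-exp: L × count):
  A^10: L=9 ×1
  A^8: L=8 ×10
  A^6: L=7 ×45
  A^4: L=6 ×119, L=8 ×1
  A^2: L=5 ×203, L=7 ×7
  A^0: L=4 ×231, L=6 ×21
  A^-2: L=3 ×175, L=5 ×35
  A^-4: L=2 ×85, L=4 ×35
  A^-6: L=1 ×23, L=3 ×22
  A^-8: L=2 ×10
  A^-10: L=3 ×1
Each group contributes A^e * Σ count * d^(L-1):
Powers of d = -A^2 - A^-2: d^2 = A^4 + 2 + A^-4; d^3 = -A^6 - 3*A^2 - 3*A^-2 - A^-6; d^4 = A^8 + 4*A^4 + 6 + 4*A^-4 + A^-8; d^5 = -A^10 - 5*A^6 - 10*A^2 - 10*A^-2 - 5*A^-6 - A^-10; d^6 = A^12 + 6*A^8 + 15*A^4 + 20 + 15*A^-4 + 6*A^-8 + A^-12; d^7 = -A^14 - 7*A^10 - 21*A^6 - 35*A^2 - 35*A^-2 - 21*A^-6 - 7*A^-10 - A^-14; d^8 = A^16 + 8*A^12 + 28*A^8 + 56*A^4 + 70 + 56*A^-4 + 28*A^-8 + 8*A^-12 + A^-16.
  A^10 * (d^8) = A^26 + 8*A^22 + 28*A^18 + 56*A^14 + 70*A^10 + 56*A^6 + 28*A^2 + 8*A^-2 + A^-6
  A^8 * (10*d^7) = -10*A^22 - 70*A^18 - 210*A^14 - 350*A^10 - 350*A^6 - 210*A^2 - 70*A^-2 - 10*A^-6
  A^6 * (45*d^6) = 45*A^18 + 270*A^14 + 675*A^10 + 900*A^6 + 675*A^2 + 270*A^-2 + 45*A^-6
  A^4 * (119*d^5 + d^7) = -A^18 - 126*A^14 - 616*A^10 - 1225*A^6 - 1225*A^2 - 616*A^-2 - 126*A^-6 - A^-10
  A^2 * (203*d^4 + 7*d^6) = 7*A^14 + 245*A^10 + 917*A^6 + 1358*A^2 + 917*A^-2 + 245*A^-6 + 7*A^-10
  A^0 * (231*d^3 + 21*d^5) = -21*A^10 - 336*A^6 - 903*A^2 - 903*A^-2 - 336*A^-6 - 21*A^-10
  A^-2 * (175*d^2 + 35*d^4) = 35*A^6 + 315*A^2 + 560*A^-2 + 315*A^-6 + 35*A^-10
  A^-4 * (85*d + 35*d^3) = -35*A^2 - 190*A^-2 - 190*A^-6 - 35*A^-10
  A^-6 * (23 + 22*d^2) = 22*A^-2 + 67*A^-6 + 22*A^-10
  A^-8 * (10*d) = -10*A^-6 - 10*A^-10
  A^-10 * (d^2) = A^-6 + 2*A^-10 + A^-14
Summing the groups: <K> = A^26 - 2*A^22 + 2*A^18 - 3*A^14 + 3*A^10 - 3*A^6 + 3*A^2 - 2*A^-2 + 2*A^-6 - A^-10 + A^-14
Normalise by the writhe: (-A^3)^(-w) = (-A^3)^(6) = A^18, so f(A) = A^18 * <K> = A^44 - 2*A^40 + 2*A^36 - 3*A^32 + 3*A^28 - 3*A^24 + 3*A^20 - 2*A^16 + 2*A^12 - A^8 + A^4.
Substitute A = t^(-1/4), i.e. A^e → t^(-e/4): V(t) = t^-1 - t^-2 + 2*t^-3 - 2*t^-4 + 3*t^-5 - 3*t^-6 + 3*t^-7 - 3*t^-8 + 2*t^-9 - 2*t^-10 + t^-11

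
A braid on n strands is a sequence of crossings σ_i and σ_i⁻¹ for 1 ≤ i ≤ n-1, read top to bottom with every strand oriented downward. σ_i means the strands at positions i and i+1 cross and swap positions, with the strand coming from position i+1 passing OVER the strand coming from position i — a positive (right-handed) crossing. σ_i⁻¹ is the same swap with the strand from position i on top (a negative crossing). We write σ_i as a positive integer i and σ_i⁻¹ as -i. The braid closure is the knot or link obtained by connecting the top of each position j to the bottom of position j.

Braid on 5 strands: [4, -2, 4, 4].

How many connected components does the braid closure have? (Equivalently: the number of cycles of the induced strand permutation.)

3

Derivation:
Track the strand permutation on 5 strands, starting from identity.
  step 1: s4 swaps positions 4,5 -> [1 2 3 5 4]
  step 2: s2^-1 swaps positions 2,3 -> [1 3 2 5 4]
  step 3: s4 swaps positions 4,5 -> [1 3 2 4 5]
  step 4: s4 swaps positions 4,5 -> [1 3 2 5 4]
Final permutation (position -> original strand): [1 3 2 5 4]
Closure components = cycle count of this permutation = 3.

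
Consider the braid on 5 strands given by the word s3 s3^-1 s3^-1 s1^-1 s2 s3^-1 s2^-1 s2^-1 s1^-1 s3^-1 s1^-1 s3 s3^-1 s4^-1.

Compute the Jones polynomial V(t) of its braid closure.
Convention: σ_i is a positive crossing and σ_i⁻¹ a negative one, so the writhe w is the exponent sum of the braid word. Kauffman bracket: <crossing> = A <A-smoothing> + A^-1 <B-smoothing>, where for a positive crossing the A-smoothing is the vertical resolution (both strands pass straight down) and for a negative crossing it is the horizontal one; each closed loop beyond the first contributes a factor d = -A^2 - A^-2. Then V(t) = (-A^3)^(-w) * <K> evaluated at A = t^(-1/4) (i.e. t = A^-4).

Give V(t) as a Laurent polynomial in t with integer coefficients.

t^-2 - t^-3 + 3*t^-4 - 3*t^-5 + 4*t^-6 - 4*t^-7 + 2*t^-8 - 2*t^-9 + t^-10

Derivation:
The presented braid s3 s3^-1 s3^-1 s1^-1 s2 s3^-1 s2^-1 s2^-1 s1^-1 s3^-1 s1^-1 s3 s3^-1 s4^-1 on 5 strands reduces by inverse Markov moves (closure unchanged at each step):
  Destabilize: the word has the form β·s4^-1 where s4^-1 occurs only as the final letter (β ∈ B_4); drop it and the last strand → 4 strands.
  Deconjugate: the word is γ·β·γ⁻¹ with γ = s3 s3^-1 (prefix) and γ⁻¹ = s3 s3^-1 (suffix); strip both.
Reduced to β = s3^-1 s1^-1 s2 s3^-1 s2^-1 s2^-1 s1^-1 s3^-1 s1^-1 on 4 strands, 9 crossings.
Compute on β:
Braid: s3^-1 s1^-1 s2 s3^-1 s2^-1 s2^-1 s1^-1 s3^-1 s1^-1 on 4 strands, 9 crossings.
Writhe w = (#positive) - (#negative) = 1 - 8 = -7.
Computing the Kauffman bracket via state sum. There are 2^9 = 512 states.
Smooth each crossing (0=||, 1=⌣⌢); contribution A^(Σ sign_k(1-2s_k)) * d^(L-1).
Tabulate the states by total A-exponent and number of loops L (A-exp: L × count):
  A^9: L=6 ×1
  A^7: L=5 ×9
  A^5: L=4 ×34, L=6 ×2
  A^3: L=3 ×67, L=5 ×17
  A^1: L=2 ×69, L=4 ×56, L=6 ×1
  A^-1: L=1 ×30, L=3 ×88, L=5 ×8
  A^-3: L=2 ×61, L=4 ×23
  A^-5: L=1 ×9, L=3 ×26, L=5 ×1
  A^-7: L=2 ×6, L=4 ×3
  A^-9: L=3 ×1
Each group contributes A^e * Σ count * d^(L-1):
Powers of d = -A^2 - A^-2: d^2 = A^4 + 2 + A^-4; d^3 = -A^6 - 3*A^2 - 3*A^-2 - A^-6; d^4 = A^8 + 4*A^4 + 6 + 4*A^-4 + A^-8; d^5 = -A^10 - 5*A^6 - 10*A^2 - 10*A^-2 - 5*A^-6 - A^-10.
  A^9 * (d^5) = -A^19 - 5*A^15 - 10*A^11 - 10*A^7 - 5*A^3 - A^-1
  A^7 * (9*d^4) = 9*A^15 + 36*A^11 + 54*A^7 + 36*A^3 + 9*A^-1
  A^5 * (34*d^3 + 2*d^5) = -2*A^15 - 44*A^11 - 122*A^7 - 122*A^3 - 44*A^-1 - 2*A^-5
  A^3 * (67*d^2 + 17*d^4) = 17*A^11 + 135*A^7 + 236*A^3 + 135*A^-1 + 17*A^-5
  A^1 * (69*d + 56*d^3 + d^5) = -A^11 - 61*A^7 - 247*A^3 - 247*A^-1 - 61*A^-5 - A^-9
  A^-1 * (30 + 88*d^2 + 8*d^4) = 8*A^7 + 120*A^3 + 254*A^-1 + 120*A^-5 + 8*A^-9
  A^-3 * (61*d + 23*d^3) = -23*A^3 - 130*A^-1 - 130*A^-5 - 23*A^-9
  A^-5 * (9 + 26*d^2 + d^4) = A^3 + 30*A^-1 + 67*A^-5 + 30*A^-9 + A^-13
  A^-7 * (6*d + 3*d^3) = -3*A^-1 - 15*A^-5 - 15*A^-9 - 3*A^-13
  A^-9 * (d^2) = A^-5 + 2*A^-9 + A^-13
Summing the groups: <K> = -A^19 + 2*A^15 - 2*A^11 + 4*A^7 - 4*A^3 + 3*A^-1 - 3*A^-5 + A^-9 - A^-13
Normalise by the writhe: (-A^3)^(-w) = (-A^3)^(7) = -A^21, so f(A) = -A^21 * <K> = A^40 - 2*A^36 + 2*A^32 - 4*A^28 + 4*A^24 - 3*A^20 + 3*A^16 - A^12 + A^8.
Substitute A = t^(-1/4), i.e. A^e → t^(-e/4): V(t) = t^-2 - t^-3 + 3*t^-4 - 3*t^-5 + 4*t^-6 - 4*t^-7 + 2*t^-8 - 2*t^-9 + t^-10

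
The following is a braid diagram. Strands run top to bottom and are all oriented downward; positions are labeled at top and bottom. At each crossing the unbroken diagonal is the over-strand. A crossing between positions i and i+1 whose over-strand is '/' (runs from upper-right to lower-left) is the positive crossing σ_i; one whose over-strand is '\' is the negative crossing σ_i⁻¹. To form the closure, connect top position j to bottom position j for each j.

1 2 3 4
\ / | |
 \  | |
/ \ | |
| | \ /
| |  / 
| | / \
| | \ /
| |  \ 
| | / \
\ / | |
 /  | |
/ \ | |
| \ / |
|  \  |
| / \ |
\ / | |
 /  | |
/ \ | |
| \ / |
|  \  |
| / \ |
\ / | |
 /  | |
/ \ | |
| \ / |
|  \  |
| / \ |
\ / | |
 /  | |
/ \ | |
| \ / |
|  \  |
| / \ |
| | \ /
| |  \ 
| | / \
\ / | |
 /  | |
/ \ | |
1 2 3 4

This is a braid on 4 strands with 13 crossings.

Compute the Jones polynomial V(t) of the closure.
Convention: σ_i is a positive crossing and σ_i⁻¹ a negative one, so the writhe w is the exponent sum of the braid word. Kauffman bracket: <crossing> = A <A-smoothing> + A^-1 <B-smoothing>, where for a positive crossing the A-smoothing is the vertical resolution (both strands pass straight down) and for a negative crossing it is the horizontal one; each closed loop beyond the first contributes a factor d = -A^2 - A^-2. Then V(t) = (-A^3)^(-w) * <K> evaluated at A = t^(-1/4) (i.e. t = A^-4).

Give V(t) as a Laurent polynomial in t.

t^4 - 4*t^3 + 6*t^2 - 7*t + 9 - 7*t^-1 + 6*t^-2 - 4*t^-3 + t^-4

Derivation:
Reading the diagram top to bottom ('/'-over between positions i,i+1 = s_i, '\'-over = s_i^-1): braid word = s1^-1 s3 s3^-1 s1 s2^-1 s1 s2^-1 s1 s2^-1 s1 s2^-1 s3^-1 s1.
The presented braid s1^-1 s3 s3^-1 s1 s2^-1 s1 s2^-1 s1 s2^-1 s1 s2^-1 s3^-1 s1 on 4 strands reduces by inverse Markov moves (closure unchanged at each step):
  Deconjugate: the word is γ·β·γ⁻¹ with γ = s1^-1 s3 (prefix) and γ⁻¹ = s3^-1 s1 (suffix); strip both.
Reduced to β = s3^-1 s1 s2^-1 s1 s2^-1 s1 s2^-1 s1 s2^-1 on 4 strands, 9 crossings.
Compute on β:
Braid: s3^-1 s1 s2^-1 s1 s2^-1 s1 s2^-1 s1 s2^-1 on 4 strands, 9 crossings.
Writhe w = (#positive) - (#negative) = 4 - 5 = -1.
Enumerate smoothing states for the bracket polynomial. There are 2^9 = 512 states.
Each crossing splits two ways (0=vertical, 1=horizontal). The state's weight is A^(#A-smoothings - #B-smoothings) * d^(loops - 1).
Tabulate the states by total A-exponent and number of loops L (A-exp: L × count):
  A^9: L=5 ×1
  A^7: L=4 ×8, L=6 ×1
  A^5: L=3 ×28, L=5 ×8
  A^3: L=2 ×52, L=4 ×32
  A^1: L=1 ×45, L=3 ×77, L=5 ×4
  A^-1: L=2 ×97, L=4 ×29
  A^-3: L=3 ×80, L=5 ×4
  A^-5: L=4 ×36
  A^-7: L=5 ×9
  A^-9: L=6 ×1
Each group contributes A^e * Σ count * d^(L-1):
Powers of d = -A^2 - A^-2: d^2 = A^4 + 2 + A^-4; d^3 = -A^6 - 3*A^2 - 3*A^-2 - A^-6; d^4 = A^8 + 4*A^4 + 6 + 4*A^-4 + A^-8; d^5 = -A^10 - 5*A^6 - 10*A^2 - 10*A^-2 - 5*A^-6 - A^-10.
  A^9 * (d^4) = A^17 + 4*A^13 + 6*A^9 + 4*A^5 + A
  A^7 * (8*d^3 + d^5) = -A^17 - 13*A^13 - 34*A^9 - 34*A^5 - 13*A - A^-3
  A^5 * (28*d^2 + 8*d^4) = 8*A^13 + 60*A^9 + 104*A^5 + 60*A + 8*A^-3
  A^3 * (52*d + 32*d^3) = -32*A^9 - 148*A^5 - 148*A - 32*A^-3
  A^1 * (45 + 77*d^2 + 4*d^4) = 4*A^9 + 93*A^5 + 223*A + 93*A^-3 + 4*A^-7
  A^-1 * (97*d + 29*d^3) = -29*A^5 - 184*A - 184*A^-3 - 29*A^-7
  A^-3 * (80*d^2 + 4*d^4) = 4*A^5 + 96*A + 184*A^-3 + 96*A^-7 + 4*A^-11
  A^-5 * (36*d^3) = -36*A - 108*A^-3 - 108*A^-7 - 36*A^-11
  A^-7 * (9*d^4) = 9*A + 36*A^-3 + 54*A^-7 + 36*A^-11 + 9*A^-15
  A^-9 * (d^5) = -A - 5*A^-3 - 10*A^-7 - 10*A^-11 - 5*A^-15 - A^-19
Summing the groups: <K> = -A^13 + 4*A^9 - 6*A^5 + 7*A - 9*A^-3 + 7*A^-7 - 6*A^-11 + 4*A^-15 - A^-19
Normalise by the writhe: (-A^3)^(-w) = (-A^3)^(1) = -A^3, so f(A) = -A^3 * <K> = A^16 - 4*A^12 + 6*A^8 - 7*A^4 + 9 - 7*A^-4 + 6*A^-8 - 4*A^-12 + A^-16.
Substitute A = t^(-1/4), i.e. A^e → t^(-e/4): V(t) = t^4 - 4*t^3 + 6*t^2 - 7*t + 9 - 7*t^-1 + 6*t^-2 - 4*t^-3 + t^-4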